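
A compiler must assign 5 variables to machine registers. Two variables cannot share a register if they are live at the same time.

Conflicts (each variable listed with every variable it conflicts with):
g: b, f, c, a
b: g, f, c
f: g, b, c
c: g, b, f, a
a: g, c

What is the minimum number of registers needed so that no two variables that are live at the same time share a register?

4

g, b, f, c all conflict with each other, so at least 4 registers are needed.
4 registers suffice: register 1 → {c}; register 2 → {g}; register 3 → {b, a}; register 4 → {f}. Every pair that conflicts lands in different registers.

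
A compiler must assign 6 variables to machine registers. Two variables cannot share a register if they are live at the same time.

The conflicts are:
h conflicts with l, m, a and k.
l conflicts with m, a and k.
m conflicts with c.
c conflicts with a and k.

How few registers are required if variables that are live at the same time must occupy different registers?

3

h, l, k pairwise conflict, so at least 3 registers are needed.
A valid assignment using 3 registers: h=2, l=1, m=3, c=1, a=3, k=3. Every pair that conflicts lands in different registers.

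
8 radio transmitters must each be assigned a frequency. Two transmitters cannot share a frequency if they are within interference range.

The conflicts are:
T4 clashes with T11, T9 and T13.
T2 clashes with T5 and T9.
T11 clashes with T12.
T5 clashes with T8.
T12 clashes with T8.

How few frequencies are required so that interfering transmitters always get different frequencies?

3

The cycle T9-T2-T5-T8-T12-T11-T4-T9 has odd length 7, so it cannot be 2-colored; at least 3 frequencies are needed.
3 frequencies suffice: frequency 1 → {T4, T2, T8}; frequency 2 → {T5, T12, T9, T13}; frequency 3 → {T11}. No two conflicting transmitters share a frequency.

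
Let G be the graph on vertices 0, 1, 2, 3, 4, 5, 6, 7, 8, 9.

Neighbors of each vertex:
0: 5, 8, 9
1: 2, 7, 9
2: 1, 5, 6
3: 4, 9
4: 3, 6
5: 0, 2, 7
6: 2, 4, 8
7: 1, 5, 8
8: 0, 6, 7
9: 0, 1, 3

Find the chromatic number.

3

The cycle 8-7-5-2-6-8 has odd length 5, so it cannot be 2-colored; at least 3 colors are needed.
3 colors suffice: color red → {1, 3, 5, 6}; color blue → {0, 2, 4, 7}; color green → {8, 9}. No two adjacent vertices share a color.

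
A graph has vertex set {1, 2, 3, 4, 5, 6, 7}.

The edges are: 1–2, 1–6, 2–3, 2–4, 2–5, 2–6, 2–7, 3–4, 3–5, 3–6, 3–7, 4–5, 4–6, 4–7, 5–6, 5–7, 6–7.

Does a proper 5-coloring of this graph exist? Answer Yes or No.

No

2, 3, 4, 5, 6, 7 form a clique, so at least 6 colors are needed.
So 5 colors are not enough.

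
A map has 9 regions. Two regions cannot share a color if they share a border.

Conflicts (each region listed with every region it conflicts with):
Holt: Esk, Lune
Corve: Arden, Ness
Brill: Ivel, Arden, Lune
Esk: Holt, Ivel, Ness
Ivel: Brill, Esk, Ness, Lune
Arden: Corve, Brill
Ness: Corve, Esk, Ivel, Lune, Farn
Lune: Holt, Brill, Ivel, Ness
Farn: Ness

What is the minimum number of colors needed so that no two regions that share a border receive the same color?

Esk, Ivel, Ness pairwise conflict, so at least 3 colors are needed.
A valid assignment using 3 colors: Holt=1, Corve=3, Brill=1, Esk=3, Ivel=2, Arden=2, Ness=1, Lune=3, Farn=2. No two conflicting regions share a color.

3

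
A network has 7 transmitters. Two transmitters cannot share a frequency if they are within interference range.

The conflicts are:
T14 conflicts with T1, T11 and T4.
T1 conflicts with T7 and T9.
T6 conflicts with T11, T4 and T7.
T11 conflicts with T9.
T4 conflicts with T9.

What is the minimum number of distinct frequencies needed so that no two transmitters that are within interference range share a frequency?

3

The cycle T11-T6-T7-T1-T9-T11 has odd length 5, so it cannot be 2-colored; at least 3 frequencies are needed.
A valid assignment using 3 frequencies: T14=2, T1=1, T6=2, T11=1, T4=1, T7=3, T9=2. No two conflicting transmitters share a frequency.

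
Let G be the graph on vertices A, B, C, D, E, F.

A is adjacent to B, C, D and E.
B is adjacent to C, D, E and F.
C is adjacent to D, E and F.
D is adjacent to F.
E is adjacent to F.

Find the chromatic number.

B, C, E, F form a clique, so at least 4 colors are needed.
4 colors suffice: color red → {C}; color blue → {B}; color green → {D, E}; color yellow → {A, F}. Each edge has distinct colors on its endpoints.

4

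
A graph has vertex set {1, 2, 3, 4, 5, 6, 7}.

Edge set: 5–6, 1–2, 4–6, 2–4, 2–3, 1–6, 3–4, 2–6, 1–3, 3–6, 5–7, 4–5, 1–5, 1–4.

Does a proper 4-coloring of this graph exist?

No

1, 2, 3, 4, 6 are pairwise adjacent (a clique of size 5), so at least 5 colors are needed.
So 4 colors are not enough.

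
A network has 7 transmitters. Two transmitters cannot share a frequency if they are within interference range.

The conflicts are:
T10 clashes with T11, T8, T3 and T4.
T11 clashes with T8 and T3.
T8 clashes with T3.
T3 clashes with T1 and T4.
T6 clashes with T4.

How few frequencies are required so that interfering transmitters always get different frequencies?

4

T10, T11, T8, T3 are mutually in conflict, so at least 4 frequencies are needed.
4 frequencies suffice: frequency 1 → {T3, T6}; frequency 2 → {T10, T1}; frequency 3 → {T11, T4}; frequency 4 → {T8}. Each listed conflict is separated.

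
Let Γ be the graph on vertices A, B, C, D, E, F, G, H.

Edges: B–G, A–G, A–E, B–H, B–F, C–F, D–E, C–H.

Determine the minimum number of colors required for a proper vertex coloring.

2

A and E are adjacent, so at least 2 colors are needed.
2 colors suffice: color red → {A, B, C, D}; color blue → {E, F, G, H}. No two adjacent vertices share a color.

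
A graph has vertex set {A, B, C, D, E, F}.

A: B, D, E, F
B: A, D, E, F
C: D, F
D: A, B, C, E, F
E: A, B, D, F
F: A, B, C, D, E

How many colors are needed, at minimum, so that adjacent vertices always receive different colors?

5

A, B, D, E, F are pairwise adjacent (a clique of size 5), so at least 5 colors are needed.
5 colors suffice: color red → {F}; color blue → {D}; color green → {B, C}; color yellow → {A}; color purple → {E}. Every edge joins two different colors.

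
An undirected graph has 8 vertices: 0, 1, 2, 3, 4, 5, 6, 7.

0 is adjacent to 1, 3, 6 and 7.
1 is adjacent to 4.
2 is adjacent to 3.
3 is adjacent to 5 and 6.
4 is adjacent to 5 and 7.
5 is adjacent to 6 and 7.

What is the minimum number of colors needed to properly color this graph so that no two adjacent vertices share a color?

4, 5, 7 form a triangle, so at least 3 colors are needed.
One proper 3-coloring: 0=red, 1=blue, 2=red, 3=blue, 4=green, 5=red, 6=green, 7=blue. Each edge has distinct colors on its endpoints.

3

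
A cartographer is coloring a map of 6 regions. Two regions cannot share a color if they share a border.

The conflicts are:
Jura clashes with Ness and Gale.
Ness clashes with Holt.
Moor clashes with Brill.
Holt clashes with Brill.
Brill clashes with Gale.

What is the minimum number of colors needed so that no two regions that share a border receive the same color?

The cycle Ness-Holt-Brill-Gale-Jura-Ness has odd length 5, so it cannot be 2-colored; at least 3 colors are needed.
One proper 3-coloring: Jura=1, Ness=3, Moor=2, Holt=2, Brill=1, Gale=2. Every pair that conflicts lands in different colors.

3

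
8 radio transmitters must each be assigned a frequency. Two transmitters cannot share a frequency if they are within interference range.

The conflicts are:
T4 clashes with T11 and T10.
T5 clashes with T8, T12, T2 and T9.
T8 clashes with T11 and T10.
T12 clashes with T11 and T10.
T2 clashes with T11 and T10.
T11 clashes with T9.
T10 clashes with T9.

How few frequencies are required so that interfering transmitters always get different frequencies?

T8 and T11 conflict, so at least 2 frequencies are needed.
2 frequencies suffice: T4=2, T5=1, T8=2, T12=2, T2=2, T11=1, T10=1, T9=2. Every pair that conflicts lands in different frequencies.

2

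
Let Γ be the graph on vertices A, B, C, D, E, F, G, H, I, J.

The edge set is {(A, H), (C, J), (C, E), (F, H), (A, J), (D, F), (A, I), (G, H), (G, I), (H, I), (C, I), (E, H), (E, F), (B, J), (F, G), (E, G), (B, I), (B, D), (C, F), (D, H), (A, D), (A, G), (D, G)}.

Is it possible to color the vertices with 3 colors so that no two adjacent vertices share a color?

No

A, D, G, H are mutually adjacent (a clique of size 4), so at least 4 colors are needed.
So 3 colors are not enough.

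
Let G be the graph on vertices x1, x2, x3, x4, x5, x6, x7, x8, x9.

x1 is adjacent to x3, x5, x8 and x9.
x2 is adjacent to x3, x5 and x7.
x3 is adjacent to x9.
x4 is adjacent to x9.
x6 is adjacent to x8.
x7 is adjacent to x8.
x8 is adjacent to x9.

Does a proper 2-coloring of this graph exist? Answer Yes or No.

No

x1, x3, x9 are pairwise adjacent, so at least 3 colors are needed.
So 2 colors are not enough.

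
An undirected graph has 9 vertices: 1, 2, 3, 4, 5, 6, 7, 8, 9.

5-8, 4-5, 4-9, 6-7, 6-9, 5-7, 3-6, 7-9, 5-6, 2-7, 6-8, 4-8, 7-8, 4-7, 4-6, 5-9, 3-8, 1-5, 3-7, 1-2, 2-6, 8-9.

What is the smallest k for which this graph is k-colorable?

6

4, 5, 6, 7, 8, 9 are mutually adjacent (a clique of size 6), so at least 6 colors are needed.
6 colors suffice: color red → {1, 7}; color blue → {6}; color green → {2, 3, 5}; color yellow → {8}; color purple → {9}; color orange → {4}. Every edge joins two different colors.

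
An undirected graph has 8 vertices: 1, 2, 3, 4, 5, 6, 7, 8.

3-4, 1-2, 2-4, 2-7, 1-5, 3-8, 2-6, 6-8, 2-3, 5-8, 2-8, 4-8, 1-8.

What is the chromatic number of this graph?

2, 3, 4, 8 are mutually adjacent (a clique of size 4), so at least 4 colors are needed.
4 colors suffice: color a → {7, 8}; color b → {2, 5}; color c → {1, 4, 6}; color d → {3}. No two adjacent vertices share a color.

4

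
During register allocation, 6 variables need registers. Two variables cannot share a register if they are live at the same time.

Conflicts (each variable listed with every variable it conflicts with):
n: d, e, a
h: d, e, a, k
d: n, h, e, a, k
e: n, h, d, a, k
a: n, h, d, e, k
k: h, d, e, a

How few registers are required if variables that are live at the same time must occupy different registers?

h, d, e, a, k all conflict with each other, so at least 5 registers are needed.
A valid assignment using 5 registers: n=4, h=5, d=2, e=1, a=3, k=4. Each listed conflict is separated.

5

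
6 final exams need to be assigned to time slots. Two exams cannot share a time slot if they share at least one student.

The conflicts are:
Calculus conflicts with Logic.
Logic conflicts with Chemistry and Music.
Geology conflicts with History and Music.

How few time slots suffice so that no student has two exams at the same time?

Logic and Music conflict, so at least 2 time slots are needed.
A valid assignment using 2 time slots: Calculus=2, Logic=1, Geology=1, History=2, Chemistry=2, Music=2. Each listed conflict is separated.

2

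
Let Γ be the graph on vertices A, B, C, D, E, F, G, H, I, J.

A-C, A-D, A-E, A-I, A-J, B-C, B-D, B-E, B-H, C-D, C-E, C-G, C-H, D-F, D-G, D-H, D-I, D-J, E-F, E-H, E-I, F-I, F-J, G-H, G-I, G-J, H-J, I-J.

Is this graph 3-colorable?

B, C, D, H are pairwise adjacent (a clique of size 4), so at least 4 colors are needed.
So 3 colors are not enough.

No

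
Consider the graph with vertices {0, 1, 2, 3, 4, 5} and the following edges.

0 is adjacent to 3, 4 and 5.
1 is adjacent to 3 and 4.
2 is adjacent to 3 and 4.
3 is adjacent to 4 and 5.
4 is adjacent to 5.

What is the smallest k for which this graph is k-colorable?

4

0, 3, 4, 5 form a clique, so at least 4 colors are needed.
4 colors suffice: 0=c, 1=c, 2=c, 3=a, 4=b, 5=d. Every edge joins two different colors.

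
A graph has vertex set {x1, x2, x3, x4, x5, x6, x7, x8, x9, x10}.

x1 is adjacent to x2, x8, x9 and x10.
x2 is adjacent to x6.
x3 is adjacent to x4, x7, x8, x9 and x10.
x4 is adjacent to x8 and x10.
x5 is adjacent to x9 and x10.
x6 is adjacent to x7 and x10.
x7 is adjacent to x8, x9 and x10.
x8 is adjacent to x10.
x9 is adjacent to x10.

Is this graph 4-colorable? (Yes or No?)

The chromatic number is 4. x3, x4, x8, x10 are mutually adjacent (a clique of size 4), so at least 4 colors are needed.
4 colors suffice: color 1 → {x2, x10}; color 2 → {x1, x3, x5, x6}; color 3 → {x8, x9}; color 4 → {x4, x7}.
That is already a proper 4-coloring.

Yes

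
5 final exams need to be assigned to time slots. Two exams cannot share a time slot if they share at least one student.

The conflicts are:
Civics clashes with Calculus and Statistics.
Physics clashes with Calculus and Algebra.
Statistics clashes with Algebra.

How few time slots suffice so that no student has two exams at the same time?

3

The cycle Civics-Calculus-Physics-Algebra-Statistics-Civics has odd length 5, so it cannot be 2-colored; at least 3 time slots are needed.
Using 3 time slots: Civics=1, Physics=1, Calculus=2, Statistics=3, Algebra=2. Every pair that conflicts lands in different time slots.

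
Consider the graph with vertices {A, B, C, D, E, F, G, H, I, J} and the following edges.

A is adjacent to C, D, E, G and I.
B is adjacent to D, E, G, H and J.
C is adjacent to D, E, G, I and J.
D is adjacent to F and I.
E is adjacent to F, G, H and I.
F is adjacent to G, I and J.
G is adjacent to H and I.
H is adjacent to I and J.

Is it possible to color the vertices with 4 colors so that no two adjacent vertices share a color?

A, C, E, G, I are mutually adjacent (a clique of size 5), so at least 5 colors are needed.
So 4 colors are not enough.

No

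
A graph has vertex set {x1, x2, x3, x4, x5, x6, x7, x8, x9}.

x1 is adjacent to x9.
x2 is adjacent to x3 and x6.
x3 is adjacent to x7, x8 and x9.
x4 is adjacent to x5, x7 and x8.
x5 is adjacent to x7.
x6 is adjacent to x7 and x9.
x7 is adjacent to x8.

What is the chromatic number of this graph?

3

x4, x7, x8 are pairwise adjacent, so at least 3 colors are needed.
One proper 3-coloring: x1=B, x2=R, x3=B, x4=B, x5=G, x6=B, x7=R, x8=G, x9=R. Each edge has distinct colors on its endpoints.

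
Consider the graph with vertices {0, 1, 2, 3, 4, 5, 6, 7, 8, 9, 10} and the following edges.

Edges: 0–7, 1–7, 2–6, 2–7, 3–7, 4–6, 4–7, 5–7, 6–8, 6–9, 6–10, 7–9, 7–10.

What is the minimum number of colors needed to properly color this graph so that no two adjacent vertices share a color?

2 and 6 are adjacent, so at least 2 colors are needed.
One proper 2-coloring: 0=b, 1=b, 2=b, 3=b, 4=b, 5=b, 6=a, 7=a, 8=b, 9=b, 10=b. Each edge has distinct colors on its endpoints.

2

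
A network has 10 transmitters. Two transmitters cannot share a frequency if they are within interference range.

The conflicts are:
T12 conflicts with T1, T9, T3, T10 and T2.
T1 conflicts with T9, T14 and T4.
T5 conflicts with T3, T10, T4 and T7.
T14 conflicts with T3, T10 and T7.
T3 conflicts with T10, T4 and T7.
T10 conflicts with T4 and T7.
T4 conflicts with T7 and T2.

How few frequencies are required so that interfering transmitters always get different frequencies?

T5, T3, T10, T4, T7 all conflict with each other, so at least 5 frequencies are needed.
5 frequencies suffice: frequency 1 → {T1, T10, T2}; frequency 2 → {T9, T3}; frequency 3 → {T12, T14, T4}; frequency 4 → {T7}; frequency 5 → {T5}. Every pair that conflicts lands in different frequencies.

5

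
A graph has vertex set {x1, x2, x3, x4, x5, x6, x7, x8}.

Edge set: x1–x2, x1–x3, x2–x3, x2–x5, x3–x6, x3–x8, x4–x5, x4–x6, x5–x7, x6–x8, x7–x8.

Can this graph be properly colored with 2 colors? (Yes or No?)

x3, x6, x8 are mutually adjacent, so at least 3 colors are needed.
So 2 colors are not enough.

No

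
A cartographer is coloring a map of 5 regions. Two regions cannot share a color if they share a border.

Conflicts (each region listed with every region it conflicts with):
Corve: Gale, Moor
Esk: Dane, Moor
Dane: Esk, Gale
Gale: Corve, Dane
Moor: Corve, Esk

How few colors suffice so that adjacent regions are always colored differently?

3

The cycle Dane-Esk-Moor-Corve-Gale-Dane has odd length 5, so it cannot be 2-colored; at least 3 colors are needed.
3 colors suffice: Corve=2, Esk=2, Dane=3, Gale=1, Moor=1. No two conflicting regions share a color.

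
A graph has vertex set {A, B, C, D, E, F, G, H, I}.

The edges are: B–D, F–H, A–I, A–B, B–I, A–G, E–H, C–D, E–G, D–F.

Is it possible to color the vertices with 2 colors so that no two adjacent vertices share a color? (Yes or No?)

A, B, I are pairwise adjacent, so at least 3 colors are needed.
So 2 colors are not enough.

No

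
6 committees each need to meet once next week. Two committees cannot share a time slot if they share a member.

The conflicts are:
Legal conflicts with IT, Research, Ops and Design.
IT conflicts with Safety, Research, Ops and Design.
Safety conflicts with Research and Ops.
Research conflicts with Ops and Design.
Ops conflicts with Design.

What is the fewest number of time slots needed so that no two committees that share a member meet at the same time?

Legal, IT, Research, Ops, Design pairwise conflict, so at least 5 time slots are needed.
A valid assignment using 5 time slots: Legal=4, IT=2, Safety=4, Research=1, Ops=3, Design=5. Every pair that conflicts lands in different time slots.

5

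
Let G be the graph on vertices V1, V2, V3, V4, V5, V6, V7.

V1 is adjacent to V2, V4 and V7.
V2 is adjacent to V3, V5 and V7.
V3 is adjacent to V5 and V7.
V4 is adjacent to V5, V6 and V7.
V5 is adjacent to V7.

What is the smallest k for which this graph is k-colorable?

V2, V3, V5, V7 form a clique, so at least 4 colors are needed.
4 colors suffice: color 1 → {V6, V7}; color 2 → {V2, V4}; color 3 → {V1, V5}; color 4 → {V3}. No two adjacent vertices share a color.

4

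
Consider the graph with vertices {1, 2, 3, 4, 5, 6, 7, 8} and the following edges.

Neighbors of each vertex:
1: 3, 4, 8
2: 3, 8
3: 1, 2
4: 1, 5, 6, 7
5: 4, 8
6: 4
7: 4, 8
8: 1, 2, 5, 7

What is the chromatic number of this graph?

2

1 and 8 are adjacent, so at least 2 colors are needed.
A valid assignment using 2 colors: 1=b, 2=b, 3=a, 4=a, 5=b, 6=b, 7=b, 8=a. Every edge joins two different colors.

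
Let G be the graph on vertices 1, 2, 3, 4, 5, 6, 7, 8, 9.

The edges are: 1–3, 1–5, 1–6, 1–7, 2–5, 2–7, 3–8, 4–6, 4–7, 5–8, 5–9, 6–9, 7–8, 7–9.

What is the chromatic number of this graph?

2

1 and 6 are adjacent, so at least 2 colors are needed.
2 colors suffice: color a → {3, 5, 6, 7}; color b → {1, 2, 4, 8, 9}. Every edge joins two different colors.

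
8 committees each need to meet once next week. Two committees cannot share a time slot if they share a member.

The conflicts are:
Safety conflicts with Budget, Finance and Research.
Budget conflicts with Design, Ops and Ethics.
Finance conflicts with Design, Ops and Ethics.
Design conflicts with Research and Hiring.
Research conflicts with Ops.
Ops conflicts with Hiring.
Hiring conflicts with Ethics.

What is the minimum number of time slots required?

2

Budget and Ethics conflict, so at least 2 time slots are needed.
2 time slots suffice: Safety=2, Budget=1, Finance=1, Design=2, Research=1, Ops=2, Hiring=1, Ethics=2. Every pair that conflicts lands in different time slots.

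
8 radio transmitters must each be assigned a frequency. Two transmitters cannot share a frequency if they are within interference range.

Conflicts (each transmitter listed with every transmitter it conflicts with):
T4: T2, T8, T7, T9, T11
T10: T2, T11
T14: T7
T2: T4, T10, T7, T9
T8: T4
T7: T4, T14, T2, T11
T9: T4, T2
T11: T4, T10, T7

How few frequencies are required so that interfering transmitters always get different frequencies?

3

T4, T2, T9 are mutually in conflict, so at least 3 frequencies are needed.
Using 3 frequencies: T4=1, T10=1, T14=1, T2=2, T8=2, T7=3, T9=3, T11=2. No two conflicting transmitters share a frequency.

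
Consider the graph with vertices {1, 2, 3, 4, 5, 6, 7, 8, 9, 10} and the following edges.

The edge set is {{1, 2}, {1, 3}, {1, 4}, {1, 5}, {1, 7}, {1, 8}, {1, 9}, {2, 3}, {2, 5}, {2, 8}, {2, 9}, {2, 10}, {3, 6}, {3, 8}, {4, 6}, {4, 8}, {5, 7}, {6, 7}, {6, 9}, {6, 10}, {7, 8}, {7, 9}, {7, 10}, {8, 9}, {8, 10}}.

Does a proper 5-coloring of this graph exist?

The chromatic number is 4. 1, 7, 8, 9 form a clique, so at least 4 colors are needed.
A valid assignment using 4 colors: 1=blue, 2=green, 3=yellow, 4=green, 5=red, 6=red, 7=green, 8=red, 9=yellow, 10=blue.
Since 5 ≥ 4, a proper 5-coloring certainly exists.

Yes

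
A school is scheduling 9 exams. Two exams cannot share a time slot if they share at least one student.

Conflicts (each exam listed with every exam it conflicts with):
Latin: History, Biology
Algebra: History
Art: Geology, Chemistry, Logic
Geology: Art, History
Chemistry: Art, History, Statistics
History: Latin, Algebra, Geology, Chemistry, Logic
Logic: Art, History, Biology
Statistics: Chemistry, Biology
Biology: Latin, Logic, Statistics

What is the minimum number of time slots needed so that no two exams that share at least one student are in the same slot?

The cycle Chemistry-History-Latin-Biology-Statistics-Chemistry has odd length 5, so it cannot be 2-colored; at least 3 time slots are needed.
3 time slots suffice: time slot 1 → {Art, History, Biology}; time slot 2 → {Latin, Algebra, Geology, Chemistry, Logic}; time slot 3 → {Statistics}. Each listed conflict is separated.

3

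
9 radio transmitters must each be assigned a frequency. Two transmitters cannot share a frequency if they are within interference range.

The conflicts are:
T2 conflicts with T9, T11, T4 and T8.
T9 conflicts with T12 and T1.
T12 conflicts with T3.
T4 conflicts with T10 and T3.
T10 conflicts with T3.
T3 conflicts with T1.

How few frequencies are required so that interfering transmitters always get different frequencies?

T4, T10, T3 pairwise conflict, so at least 3 frequencies are needed.
A valid assignment using 3 frequencies: T2=1, T9=2, T12=3, T11=2, T4=2, T10=3, T8=2, T3=1, T1=3. Each listed conflict is separated.

3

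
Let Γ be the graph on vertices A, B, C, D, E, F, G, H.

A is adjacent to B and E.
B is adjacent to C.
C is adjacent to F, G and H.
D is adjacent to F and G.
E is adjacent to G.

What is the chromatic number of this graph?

3

The cycle B-C-G-E-A-B has odd length 5, so it cannot be 2-colored; at least 3 colors are needed.
3 colors suffice: color 1 → {A, C, D}; color 2 → {B, F, G, H}; color 3 → {E}. No two adjacent vertices share a color.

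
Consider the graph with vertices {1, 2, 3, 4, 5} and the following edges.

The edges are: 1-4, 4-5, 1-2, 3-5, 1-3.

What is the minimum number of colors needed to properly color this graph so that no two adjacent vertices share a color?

4 and 5 are adjacent, so at least 2 colors are needed.
2 colors suffice: color red → {1, 5}; color blue → {2, 3, 4}. No two adjacent vertices share a color.

2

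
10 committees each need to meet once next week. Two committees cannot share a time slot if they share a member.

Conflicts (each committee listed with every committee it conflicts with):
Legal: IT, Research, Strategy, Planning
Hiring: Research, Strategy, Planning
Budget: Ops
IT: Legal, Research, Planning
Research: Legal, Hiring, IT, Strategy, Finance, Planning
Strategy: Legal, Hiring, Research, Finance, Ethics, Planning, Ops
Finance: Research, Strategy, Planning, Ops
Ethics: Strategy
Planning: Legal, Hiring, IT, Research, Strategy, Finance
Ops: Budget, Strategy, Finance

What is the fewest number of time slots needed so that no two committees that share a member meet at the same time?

4

Legal, Research, Strategy, Planning all conflict with each other, so at least 4 time slots are needed.
4 time slots suffice: Legal=4, Hiring=4, Budget=1, IT=1, Research=3, Strategy=1, Finance=4, Ethics=2, Planning=2, Ops=2. Every pair that conflicts lands in different time slots.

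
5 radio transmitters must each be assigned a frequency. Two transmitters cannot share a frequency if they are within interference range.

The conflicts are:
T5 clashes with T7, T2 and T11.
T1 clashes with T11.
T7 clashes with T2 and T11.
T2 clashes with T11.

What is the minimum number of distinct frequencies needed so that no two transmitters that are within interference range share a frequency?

4

T5, T7, T2, T11 pairwise conflict, so at least 4 frequencies are needed.
Using 4 frequencies: T5=2, T1=2, T7=4, T2=3, T11=1. Every pair that conflicts lands in different frequencies.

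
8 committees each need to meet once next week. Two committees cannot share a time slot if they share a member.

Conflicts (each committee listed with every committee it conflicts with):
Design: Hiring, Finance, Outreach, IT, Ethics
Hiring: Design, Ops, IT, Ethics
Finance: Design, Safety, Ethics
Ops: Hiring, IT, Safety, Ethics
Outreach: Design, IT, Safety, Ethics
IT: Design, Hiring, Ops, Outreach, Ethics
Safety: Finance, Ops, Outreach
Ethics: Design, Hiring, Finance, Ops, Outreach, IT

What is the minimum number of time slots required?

4

Design, Outreach, IT, Ethics are mutually in conflict, so at least 4 time slots are needed.
4 time slots suffice: time slot 1 → {Safety, Ethics}; time slot 2 → {Design, Ops}; time slot 3 → {Finance, IT}; time slot 4 → {Hiring, Outreach}. Each listed conflict is separated.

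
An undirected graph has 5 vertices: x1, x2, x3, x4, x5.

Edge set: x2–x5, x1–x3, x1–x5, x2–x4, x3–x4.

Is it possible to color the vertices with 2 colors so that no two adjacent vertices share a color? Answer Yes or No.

No

The cycle x2-x4-x3-x1-x5-x2 has odd length 5, so it cannot be 2-colored; at least 3 colors are needed.
So 2 colors are not enough.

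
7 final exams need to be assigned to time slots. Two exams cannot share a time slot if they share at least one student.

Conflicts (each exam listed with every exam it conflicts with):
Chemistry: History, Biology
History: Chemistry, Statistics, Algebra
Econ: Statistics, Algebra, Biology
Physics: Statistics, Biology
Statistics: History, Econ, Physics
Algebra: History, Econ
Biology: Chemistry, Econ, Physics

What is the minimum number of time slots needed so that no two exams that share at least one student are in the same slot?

3

The cycle Chemistry-Biology-Physics-Statistics-History-Chemistry has odd length 5, so it cannot be 2-colored; at least 3 time slots are needed.
3 time slots suffice: time slot 1 → {History, Econ, Physics}; time slot 2 → {Statistics, Algebra, Biology}; time slot 3 → {Chemistry}. Each listed conflict is separated.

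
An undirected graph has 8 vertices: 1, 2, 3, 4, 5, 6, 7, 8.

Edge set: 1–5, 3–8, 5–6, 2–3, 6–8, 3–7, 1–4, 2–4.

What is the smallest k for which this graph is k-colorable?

3

The cycle 4-1-5-6-8-3-2-4 has odd length 7, so it cannot be 2-colored; at least 3 colors are needed.
A valid assignment using 3 colors: 1=c, 2=b, 3=a, 4=a, 5=b, 6=a, 7=b, 8=b. No two adjacent vertices share a color.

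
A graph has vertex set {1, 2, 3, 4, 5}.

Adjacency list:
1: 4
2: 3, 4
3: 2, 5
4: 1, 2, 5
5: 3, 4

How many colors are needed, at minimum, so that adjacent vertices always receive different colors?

2

4 and 5 are adjacent, so at least 2 colors are needed.
One proper 2-coloring: 1=blue, 2=blue, 3=red, 4=red, 5=blue. No two adjacent vertices share a color.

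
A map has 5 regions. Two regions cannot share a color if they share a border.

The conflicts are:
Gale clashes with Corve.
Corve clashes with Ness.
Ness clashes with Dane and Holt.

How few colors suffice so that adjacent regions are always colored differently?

Corve and Ness conflict, so at least 2 colors are needed.
One proper 2-coloring: Gale=1, Corve=2, Ness=1, Dane=2, Holt=2. Each listed conflict is separated.

2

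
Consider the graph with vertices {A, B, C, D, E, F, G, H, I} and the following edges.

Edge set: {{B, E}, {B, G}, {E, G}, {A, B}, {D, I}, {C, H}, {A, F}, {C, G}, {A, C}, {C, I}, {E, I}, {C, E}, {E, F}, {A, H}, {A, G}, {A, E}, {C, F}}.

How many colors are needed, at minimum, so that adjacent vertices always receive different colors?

4

A, B, E, G are mutually adjacent (a clique of size 4), so at least 4 colors are needed.
4 colors suffice: color red → {D, E, H}; color blue → {B, C}; color green → {A, I}; color yellow → {F, G}. Each edge has distinct colors on its endpoints.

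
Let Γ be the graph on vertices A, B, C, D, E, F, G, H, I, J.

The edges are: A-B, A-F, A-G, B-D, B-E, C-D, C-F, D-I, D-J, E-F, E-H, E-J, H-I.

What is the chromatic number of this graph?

The cycle A-F-C-D-B-A has odd length 5, so it cannot be 2-colored; at least 3 colors are needed.
3 colors suffice: color 1 → {A, D, E}; color 2 → {B, F, G, I, J}; color 3 → {C, H}. No two adjacent vertices share a color.

3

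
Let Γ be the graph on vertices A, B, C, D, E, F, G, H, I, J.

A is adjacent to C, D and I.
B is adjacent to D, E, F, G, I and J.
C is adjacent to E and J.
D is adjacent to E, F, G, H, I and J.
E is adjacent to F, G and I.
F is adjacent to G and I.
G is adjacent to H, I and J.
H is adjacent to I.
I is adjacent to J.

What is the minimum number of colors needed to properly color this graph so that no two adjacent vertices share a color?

B, D, E, F, G, I are mutually adjacent (a clique of size 6), so at least 6 colors are needed.
6 colors suffice: color 1 → {C, D}; color 2 → {I}; color 3 → {A, G}; color 4 → {B, H}; color 5 → {E, J}; color 6 → {F}. No two adjacent vertices share a color.

6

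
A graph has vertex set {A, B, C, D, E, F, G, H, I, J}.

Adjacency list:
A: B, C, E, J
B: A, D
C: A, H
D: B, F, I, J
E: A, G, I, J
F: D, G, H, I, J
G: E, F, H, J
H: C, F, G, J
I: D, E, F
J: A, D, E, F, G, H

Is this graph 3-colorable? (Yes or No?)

F, G, H, J are pairwise adjacent (a clique of size 4), so at least 4 colors are needed.
So 3 colors are not enough.

No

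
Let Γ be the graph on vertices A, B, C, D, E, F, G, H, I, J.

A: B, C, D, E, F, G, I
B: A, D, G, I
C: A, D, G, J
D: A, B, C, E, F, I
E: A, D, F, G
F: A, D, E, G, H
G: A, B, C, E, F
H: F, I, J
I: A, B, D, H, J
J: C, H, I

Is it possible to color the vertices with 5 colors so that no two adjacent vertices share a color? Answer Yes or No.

Yes

The chromatic number is 4. A, B, D, I form a clique, so at least 4 colors are needed.
4 colors suffice: color red → {A, H}; color blue → {D, G, J}; color green → {C, F, I}; color yellow → {B, E}.
Since 5 ≥ 4, a proper 5-coloring certainly exists.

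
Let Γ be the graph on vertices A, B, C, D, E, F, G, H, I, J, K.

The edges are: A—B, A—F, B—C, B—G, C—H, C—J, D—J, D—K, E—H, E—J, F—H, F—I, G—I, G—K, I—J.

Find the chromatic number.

3

The cycle I-J-E-H-F-I has odd length 5, so it cannot be 2-colored; at least 3 colors are needed.
3 colors suffice: color 1 → {F, G, J}; color 2 → {B, D, H, I}; color 3 → {A, C, E, K}. Every edge joins two different colors.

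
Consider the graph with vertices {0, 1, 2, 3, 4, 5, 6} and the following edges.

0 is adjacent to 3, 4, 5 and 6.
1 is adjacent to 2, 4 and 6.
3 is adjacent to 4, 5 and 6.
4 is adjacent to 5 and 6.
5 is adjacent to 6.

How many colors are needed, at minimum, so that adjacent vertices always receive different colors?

5

0, 3, 4, 5, 6 are mutually adjacent (a clique of size 5), so at least 5 colors are needed.
A valid assignment using 5 colors: 0=c, 1=c, 2=a, 3=d, 4=b, 5=e, 6=a. Every edge joins two different colors.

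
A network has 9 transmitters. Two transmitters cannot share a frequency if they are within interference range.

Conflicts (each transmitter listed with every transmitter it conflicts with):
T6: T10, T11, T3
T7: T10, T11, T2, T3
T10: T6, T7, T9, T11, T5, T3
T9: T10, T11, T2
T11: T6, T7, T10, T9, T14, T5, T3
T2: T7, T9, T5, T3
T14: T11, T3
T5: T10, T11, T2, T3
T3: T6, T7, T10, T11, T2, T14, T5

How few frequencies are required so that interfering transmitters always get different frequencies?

T10, T11, T5, T3 are mutually in conflict, so at least 4 frequencies are needed.
4 frequencies suffice: frequency 1 → {T11, T2}; frequency 2 → {T9, T3}; frequency 3 → {T10, T14}; frequency 4 → {T6, T7, T5}. No two conflicting transmitters share a frequency.

4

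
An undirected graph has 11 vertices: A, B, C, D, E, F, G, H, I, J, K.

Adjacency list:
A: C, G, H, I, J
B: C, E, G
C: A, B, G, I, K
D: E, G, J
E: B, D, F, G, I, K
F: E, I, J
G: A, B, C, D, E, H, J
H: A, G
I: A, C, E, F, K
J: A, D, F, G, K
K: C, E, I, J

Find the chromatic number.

E, F, I form a triangle, so at least 3 colors are needed.
3 colors suffice: A=3, B=3, C=2, D=3, E=2, F=3, G=1, H=2, I=1, J=2, K=3. No two adjacent vertices share a color.

3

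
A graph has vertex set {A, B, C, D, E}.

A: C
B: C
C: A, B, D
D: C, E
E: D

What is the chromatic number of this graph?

C and D are adjacent, so at least 2 colors are needed.
2 colors suffice: color 1 → {C, E}; color 2 → {A, B, D}. Every edge joins two different colors.

2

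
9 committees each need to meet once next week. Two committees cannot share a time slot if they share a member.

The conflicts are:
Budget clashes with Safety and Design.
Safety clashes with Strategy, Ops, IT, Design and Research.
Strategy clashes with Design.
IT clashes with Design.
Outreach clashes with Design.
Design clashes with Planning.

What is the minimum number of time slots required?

3

Budget, Safety, Design pairwise conflict, so at least 3 time slots are needed.
A valid assignment using 3 time slots: Budget=3, Safety=1, Strategy=3, Ops=2, IT=3, Outreach=1, Design=2, Research=2, Planning=1. Every pair that conflicts lands in different time slots.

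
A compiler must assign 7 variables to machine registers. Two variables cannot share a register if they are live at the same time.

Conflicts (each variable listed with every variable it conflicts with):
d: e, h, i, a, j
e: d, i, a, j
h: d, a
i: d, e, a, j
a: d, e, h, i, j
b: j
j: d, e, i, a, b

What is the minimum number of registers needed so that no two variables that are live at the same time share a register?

d, e, i, a, j all conflict with each other, so at least 5 registers are needed.
5 registers suffice: register 1 → {h, j}; register 2 → {d, b}; register 3 → {a}; register 4 → {e}; register 5 → {i}. Each listed conflict is separated.

5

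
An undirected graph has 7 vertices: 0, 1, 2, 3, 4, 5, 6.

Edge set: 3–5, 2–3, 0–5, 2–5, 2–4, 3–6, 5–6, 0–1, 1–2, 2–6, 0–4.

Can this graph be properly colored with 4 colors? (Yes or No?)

The chromatic number is 4. 2, 3, 5, 6 form a clique, so at least 4 colors are needed.
A valid assignment using 4 colors: 0=a, 1=b, 2=a, 3=d, 4=b, 5=b, 6=c.
That is already a proper 4-coloring.

Yes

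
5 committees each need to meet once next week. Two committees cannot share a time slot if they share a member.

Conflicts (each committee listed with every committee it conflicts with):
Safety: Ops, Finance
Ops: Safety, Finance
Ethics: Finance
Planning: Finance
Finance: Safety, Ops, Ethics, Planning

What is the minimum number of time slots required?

3

Safety, Ops, Finance all conflict with each other, so at least 3 time slots are needed.
Using 3 time slots: Safety=3, Ops=2, Ethics=2, Planning=2, Finance=1. Each listed conflict is separated.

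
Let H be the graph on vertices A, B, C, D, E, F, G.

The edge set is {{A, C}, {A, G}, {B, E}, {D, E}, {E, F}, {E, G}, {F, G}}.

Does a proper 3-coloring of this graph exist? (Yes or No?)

The chromatic number is 3. E, F, G form a triangle, so at least 3 colors are needed.
One proper 3-coloring: A=1, B=2, C=2, D=2, E=1, F=3, G=2.
That is already a proper 3-coloring.

Yes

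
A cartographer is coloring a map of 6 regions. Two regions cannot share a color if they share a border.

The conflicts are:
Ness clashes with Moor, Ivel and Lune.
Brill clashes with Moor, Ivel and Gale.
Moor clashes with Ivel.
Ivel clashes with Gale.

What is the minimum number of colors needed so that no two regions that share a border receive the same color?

3

Brill, Ivel, Gale pairwise conflict, so at least 3 colors are needed.
3 colors suffice: color 1 → {Ivel, Lune}; color 2 → {Ness, Brill}; color 3 → {Moor, Gale}. Each listed conflict is separated.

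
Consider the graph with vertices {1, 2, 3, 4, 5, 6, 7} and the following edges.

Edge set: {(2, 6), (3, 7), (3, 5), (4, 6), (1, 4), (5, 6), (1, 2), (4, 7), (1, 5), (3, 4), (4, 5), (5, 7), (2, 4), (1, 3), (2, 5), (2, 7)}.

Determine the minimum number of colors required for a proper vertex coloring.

4

1, 3, 4, 5 are mutually adjacent (a clique of size 4), so at least 4 colors are needed.
4 colors suffice: color a → {5}; color b → {4}; color c → {2, 3}; color d → {1, 6, 7}. Each edge has distinct colors on its endpoints.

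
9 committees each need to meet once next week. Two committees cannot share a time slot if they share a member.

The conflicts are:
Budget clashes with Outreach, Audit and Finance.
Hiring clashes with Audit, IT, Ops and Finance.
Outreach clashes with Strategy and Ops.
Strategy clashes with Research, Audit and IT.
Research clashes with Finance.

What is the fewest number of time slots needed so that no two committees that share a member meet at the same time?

3

The cycle Strategy-Outreach-Budget-Finance-Research-Strategy has odd length 5, so it cannot be 2-colored; at least 3 time slots are needed.
A valid assignment using 3 time slots: Budget=1, Hiring=1, Outreach=2, Strategy=1, Research=3, Audit=2, IT=2, Ops=3, Finance=2. Every pair that conflicts lands in different time slots.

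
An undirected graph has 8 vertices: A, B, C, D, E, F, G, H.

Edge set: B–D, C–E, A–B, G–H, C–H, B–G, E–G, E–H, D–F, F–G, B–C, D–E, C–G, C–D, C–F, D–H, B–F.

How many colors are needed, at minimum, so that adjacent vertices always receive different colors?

B, C, F, G form a clique, so at least 4 colors are needed.
4 colors suffice: color 1 → {A, C}; color 2 → {D, G}; color 3 → {B, H}; color 4 → {E, F}. Each edge has distinct colors on its endpoints.

4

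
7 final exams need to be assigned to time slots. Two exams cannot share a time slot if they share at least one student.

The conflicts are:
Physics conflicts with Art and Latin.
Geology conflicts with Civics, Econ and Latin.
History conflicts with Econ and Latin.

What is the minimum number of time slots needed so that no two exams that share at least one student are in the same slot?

Physics and Art conflict, so at least 2 time slots are needed.
2 time slots suffice: time slot 1 → {Civics, Art, Econ, Latin}; time slot 2 → {Physics, Geology, History}. No two conflicting exams share a time slot.

2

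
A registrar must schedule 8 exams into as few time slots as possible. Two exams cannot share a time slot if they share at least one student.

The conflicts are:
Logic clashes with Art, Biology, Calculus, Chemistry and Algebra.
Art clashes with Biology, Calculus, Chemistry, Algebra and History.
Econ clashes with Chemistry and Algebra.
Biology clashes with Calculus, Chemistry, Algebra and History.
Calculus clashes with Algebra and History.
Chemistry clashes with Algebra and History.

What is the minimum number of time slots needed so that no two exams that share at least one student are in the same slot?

Logic, Art, Biology, Calculus, Algebra are mutually in conflict, so at least 5 time slots are needed.
5 time slots suffice: time slot 1 → {Art, Econ}; time slot 2 → {Biology}; time slot 3 → {Calculus, Chemistry}; time slot 4 → {Algebra, History}; time slot 5 → {Logic}. Every pair that conflicts lands in different time slots.

5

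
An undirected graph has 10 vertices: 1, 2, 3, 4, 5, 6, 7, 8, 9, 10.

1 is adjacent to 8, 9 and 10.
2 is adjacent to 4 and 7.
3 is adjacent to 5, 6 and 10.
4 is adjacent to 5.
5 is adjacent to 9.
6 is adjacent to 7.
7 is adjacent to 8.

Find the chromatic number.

3

The cycle 9-5-3-10-1-9 has odd length 5, so it cannot be 2-colored; at least 3 colors are needed.
3 colors suffice: color red → {1, 5, 7}; color blue → {3, 4, 8, 9}; color green → {2, 6, 10}. No two adjacent vertices share a color.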